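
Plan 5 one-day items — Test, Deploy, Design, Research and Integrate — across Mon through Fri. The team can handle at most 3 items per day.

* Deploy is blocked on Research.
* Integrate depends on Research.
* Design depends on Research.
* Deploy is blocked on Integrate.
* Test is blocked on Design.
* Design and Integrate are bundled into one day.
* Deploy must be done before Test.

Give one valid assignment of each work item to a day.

Design -> Tue; Deploy -> Wed; Integrate -> Tue; Research -> Mon; Test -> Thu

Checking: Research(Mon) before Design(Tue); Integrate(Tue) before Deploy(Wed); Deploy(Wed) before Test(Thu); Research(Mon) before Deploy(Wed); Research(Mon) before Integrate(Tue); Design(Tue) before Test(Thu); Design = Integrate = Tue; max 2 per day (cap 3).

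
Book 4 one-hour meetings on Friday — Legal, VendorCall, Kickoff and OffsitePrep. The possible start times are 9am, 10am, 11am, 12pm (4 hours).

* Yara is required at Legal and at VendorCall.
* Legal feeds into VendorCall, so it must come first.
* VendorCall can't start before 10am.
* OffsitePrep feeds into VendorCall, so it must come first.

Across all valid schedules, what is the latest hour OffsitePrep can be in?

11am

Downstream work caps OffsitePrep at 11am.
OffsitePrep at 11am is achievable: VendorCall -> 12pm, Legal -> 9am, Kickoff -> 9am, OffsitePrep -> 11am.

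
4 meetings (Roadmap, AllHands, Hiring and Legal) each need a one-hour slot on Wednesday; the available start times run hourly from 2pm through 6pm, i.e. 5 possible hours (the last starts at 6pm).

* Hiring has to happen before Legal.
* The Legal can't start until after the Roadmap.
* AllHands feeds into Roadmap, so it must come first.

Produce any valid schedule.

Hiring -> 2pm, Roadmap -> 3pm, AllHands -> 2pm, Legal -> 4pm

Checking: Roadmap(3pm) before Legal(4pm); AllHands(2pm) before Roadmap(3pm); Hiring(2pm) before Legal(4pm).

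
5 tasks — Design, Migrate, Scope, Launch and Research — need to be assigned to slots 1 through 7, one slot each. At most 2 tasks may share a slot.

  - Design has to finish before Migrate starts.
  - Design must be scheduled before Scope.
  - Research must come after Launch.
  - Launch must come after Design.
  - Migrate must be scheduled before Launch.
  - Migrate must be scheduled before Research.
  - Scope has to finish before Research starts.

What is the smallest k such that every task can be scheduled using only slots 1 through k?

The precedence chain requires at least 4 distinct slots.
With at most 2 per slot and 5 tasks, at least 3 slots are needed.
4 works (last occupied slot: 4): for example Design -> 1; Scope -> 2; Migrate -> 2; Research -> 4; Launch -> 3.

4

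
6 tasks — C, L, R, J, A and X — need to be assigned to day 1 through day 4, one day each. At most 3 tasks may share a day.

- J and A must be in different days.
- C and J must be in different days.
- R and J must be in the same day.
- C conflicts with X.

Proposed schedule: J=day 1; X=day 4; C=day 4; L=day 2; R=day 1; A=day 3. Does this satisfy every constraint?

Invalid. C conflicts with X.

At most 3 tasks may share a day — holds.
J and A must be in different days — holds.
C and J must be in different days — holds.
R and J must be in the same day — holds.
C conflicts with X — violated.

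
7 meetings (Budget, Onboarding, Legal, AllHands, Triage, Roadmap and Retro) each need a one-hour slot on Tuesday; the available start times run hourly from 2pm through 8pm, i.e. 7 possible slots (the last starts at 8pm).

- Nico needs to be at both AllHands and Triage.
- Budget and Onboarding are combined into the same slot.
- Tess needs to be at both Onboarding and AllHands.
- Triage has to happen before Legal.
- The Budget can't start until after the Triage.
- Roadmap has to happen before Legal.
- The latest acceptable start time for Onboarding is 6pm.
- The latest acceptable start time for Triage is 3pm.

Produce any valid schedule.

Legal=3pm; AllHands=4pm; Roadmap=2pm; Onboarding=3pm; Retro=2pm; Budget=3pm; Triage=2pm

Checking: Triage(2pm) before Budget(3pm); Roadmap(2pm) before Legal(3pm); Triage(2pm) before Legal(3pm); Onboarding(3pm) != AllHands(4pm); AllHands(4pm) != Triage(2pm); Budget = Onboarding = 3pm; Triage=2pm in [2pm,3pm]; Onboarding=3pm in [2pm,6pm].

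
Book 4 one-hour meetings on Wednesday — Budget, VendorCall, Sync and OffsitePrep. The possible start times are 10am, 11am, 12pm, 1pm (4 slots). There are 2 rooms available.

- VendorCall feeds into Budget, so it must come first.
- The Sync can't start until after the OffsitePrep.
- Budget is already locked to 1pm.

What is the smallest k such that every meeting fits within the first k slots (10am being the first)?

The precedence chain requires at least 2 distinct slots.
With at most 2 per slot and 4 meetings, at least 2 slots are needed.
Budget can't be placed before 1pm — that is slot 4 counting from 10am — so the schedule must run through at least 4 slots.
4 works (last occupied slot: 1pm): for example Budget -> 1pm, VendorCall -> 10am, Sync -> 11am, OffsitePrep -> 10am.

4 slots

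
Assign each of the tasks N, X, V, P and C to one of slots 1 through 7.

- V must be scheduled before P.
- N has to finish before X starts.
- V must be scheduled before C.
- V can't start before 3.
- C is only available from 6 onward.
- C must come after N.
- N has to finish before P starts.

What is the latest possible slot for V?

V is available from 3; downstream work caps V at 6.
V at 6 is achievable: N in 1, V in 6, X in 2, P in 7, C in 7.

6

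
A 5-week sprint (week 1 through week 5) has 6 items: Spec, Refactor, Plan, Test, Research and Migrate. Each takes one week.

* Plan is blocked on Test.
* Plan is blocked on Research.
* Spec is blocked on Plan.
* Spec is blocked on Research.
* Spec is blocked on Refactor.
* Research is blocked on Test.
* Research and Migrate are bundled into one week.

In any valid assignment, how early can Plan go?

week 3

Precedence pushes Plan to at least week 3; downstream work caps Plan at week 4.
Plan at week 3 is achievable: Test -> week 1, Plan -> week 3, Refactor -> week 1, Research -> week 2, Migrate -> week 2, Spec -> week 4.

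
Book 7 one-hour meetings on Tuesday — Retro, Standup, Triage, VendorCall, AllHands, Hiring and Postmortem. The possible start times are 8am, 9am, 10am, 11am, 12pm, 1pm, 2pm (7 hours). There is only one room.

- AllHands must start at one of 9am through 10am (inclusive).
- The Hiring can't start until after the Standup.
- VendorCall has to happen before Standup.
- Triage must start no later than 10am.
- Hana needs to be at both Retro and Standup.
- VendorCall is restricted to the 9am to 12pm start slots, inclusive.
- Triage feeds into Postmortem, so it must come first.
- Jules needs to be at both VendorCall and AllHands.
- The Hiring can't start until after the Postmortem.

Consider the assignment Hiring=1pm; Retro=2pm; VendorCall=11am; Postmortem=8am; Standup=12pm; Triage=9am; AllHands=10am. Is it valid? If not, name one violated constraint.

There is only one room — holds.
The Hiring can't start until after the Standup — holds.
AllHands must start at one of 9am through 10am (inclusive) — holds.
Hana needs to be at both Retro and Standup — holds.
Triage feeds into Postmortem, so it must come first — violated.
Triage must start no later than 10am — holds.
Jules needs to be at both VendorCall and AllHands — holds.
VendorCall is restricted to the 9am to 12pm start slots, inclusive — holds.
VendorCall has to happen before Standup — holds.
The Hiring can't start until after the Postmortem — holds.

Invalid. Triage feeds into Postmortem, so it must come first.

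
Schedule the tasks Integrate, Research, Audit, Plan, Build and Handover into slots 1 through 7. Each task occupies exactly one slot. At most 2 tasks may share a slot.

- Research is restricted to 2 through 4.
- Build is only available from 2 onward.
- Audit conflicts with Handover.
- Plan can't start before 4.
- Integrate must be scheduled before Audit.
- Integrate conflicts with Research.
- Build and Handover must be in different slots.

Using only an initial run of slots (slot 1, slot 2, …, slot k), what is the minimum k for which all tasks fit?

The precedence chain requires at least 2 distinct slots.
With at most 2 per slot and 6 tasks, at least 3 slots are needed.
Plan can't be placed before 4, so the schedule must run through at least slot 4.
4 works (last occupied slot: 4): for example Research in 2, Handover in 1, Audit in 3, Integrate in 1, Build in 2, Plan in 4.

4 slots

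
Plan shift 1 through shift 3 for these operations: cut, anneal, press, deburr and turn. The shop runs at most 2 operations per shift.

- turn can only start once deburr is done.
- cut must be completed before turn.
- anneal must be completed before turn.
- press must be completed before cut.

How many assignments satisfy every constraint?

2

Enumerating: cut in shift 2; anneal in shift 1; turn in shift 3; deburr in shift 2; press in shift 1 | press=shift 1; deburr=shift 1; turn=shift 3; anneal=shift 2; cut=shift 2.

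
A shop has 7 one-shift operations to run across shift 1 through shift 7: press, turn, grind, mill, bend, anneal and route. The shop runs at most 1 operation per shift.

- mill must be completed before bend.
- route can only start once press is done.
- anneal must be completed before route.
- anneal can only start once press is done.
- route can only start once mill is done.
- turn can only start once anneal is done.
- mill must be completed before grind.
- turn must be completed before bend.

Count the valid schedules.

Splitting on press: it can be shift 1 (33), shift 2 (15), shift 3 (3). Listing each branch's schedules as (turn, grind, mill, bend, anneal, route) by shift number:
press=shift 1: (3,5,4,6,2,7) (3,5,4,7,2,6) (3,6,4,5,2,7) (3,6,4,7,2,5) (3,7,4,5,2,6) (3,7,4,6,2,5) (4,5,2,6,3,7) (4,5,2,7,3,6) (4,5,3,6,2,7) (4,5,3,7,2,6) (4,6,2,5,3,7) (4,6,2,7,3,5) (4,6,3,5,2,7) (4,6,3,7,2,5) (4,7,2,5,3,6) (4,7,2,6,3,5) (4,7,3,5,2,6) (4,7,3,6,2,5) (5,3,2,6,4,7) (5,3,2,7,4,6) (5,4,2,6,3,7) (5,4,2,7,3,6) (5,4,3,6,2,7) (5,4,3,7,2,6) (5,6,2,7,3,4) (5,6,3,7,2,4) (5,7,2,6,3,4) (5,7,3,6,2,4) (6,3,2,7,4,5) (6,4,2,7,3,5) (6,4,3,7,2,5) (6,5,2,7,3,4) (6,5,3,7,2,4) — 33.
press=shift 2: (4,5,1,6,3,7) (4,5,1,7,3,6) (4,6,1,5,3,7) (4,6,1,7,3,5) (4,7,1,5,3,6) (4,7,1,6,3,5) (5,3,1,6,4,7) (5,3,1,7,4,6) (5,4,1,6,3,7) (5,4,1,7,3,6) (5,6,1,7,3,4) (5,7,1,6,3,4) (6,3,1,7,4,5) (6,4,1,7,3,5) (6,5,1,7,3,4) — 15.
press=shift 3: (5,2,1,6,4,7) (5,2,1,7,4,6) (6,2,1,7,4,5) — 3.
Summing: 33 + 15 + 3 = 51.

51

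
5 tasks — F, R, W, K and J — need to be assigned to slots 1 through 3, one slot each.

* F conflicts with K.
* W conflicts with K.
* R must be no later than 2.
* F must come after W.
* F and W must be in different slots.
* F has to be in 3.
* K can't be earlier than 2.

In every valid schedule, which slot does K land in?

2

K's window is 2–3.
F is fixed at 3, and K can't share a slot with F.
So K must be 2.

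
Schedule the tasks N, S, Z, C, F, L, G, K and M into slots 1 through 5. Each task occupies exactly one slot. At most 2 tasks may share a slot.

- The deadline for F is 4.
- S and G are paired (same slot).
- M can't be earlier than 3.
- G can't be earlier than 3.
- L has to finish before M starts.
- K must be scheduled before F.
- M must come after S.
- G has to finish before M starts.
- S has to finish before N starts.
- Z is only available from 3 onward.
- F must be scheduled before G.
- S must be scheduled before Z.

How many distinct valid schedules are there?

Splitting on N: it can be 4 (14), 5 (14). Listing each branch's schedules as (S, Z, C, F, L, G, K, M):
N=4: (3,4,1,2,2,3,1,5) (3,4,2,2,1,3,1,5) (3,4,5,2,1,3,1,5) (3,4,5,2,2,3,1,5) (3,5,1,2,2,3,1,4) (3,5,1,2,2,3,1,5) (3,5,1,2,4,3,1,5) (3,5,2,2,1,3,1,4) (3,5,2,2,1,3,1,5) (3,5,2,2,4,3,1,5) (3,5,4,2,1,3,1,5) (3,5,4,2,2,3,1,5) (3,5,5,2,1,3,1,4) (3,5,5,2,2,3,1,4) — 14.
N=5: (3,4,1,2,2,3,1,4) (3,4,1,2,2,3,1,5) (3,4,1,2,4,3,1,5) (3,4,2,2,1,3,1,4) (3,4,2,2,1,3,1,5) (3,4,2,2,4,3,1,5) (3,4,4,2,1,3,1,5) (3,4,4,2,2,3,1,5) (3,4,5,2,1,3,1,4) (3,4,5,2,2,3,1,4) (3,5,1,2,2,3,1,4) (3,5,2,2,1,3,1,4) (3,5,4,2,1,3,1,4) (3,5,4,2,2,3,1,4) — 14.
Summing: 14 + 14 = 28.

28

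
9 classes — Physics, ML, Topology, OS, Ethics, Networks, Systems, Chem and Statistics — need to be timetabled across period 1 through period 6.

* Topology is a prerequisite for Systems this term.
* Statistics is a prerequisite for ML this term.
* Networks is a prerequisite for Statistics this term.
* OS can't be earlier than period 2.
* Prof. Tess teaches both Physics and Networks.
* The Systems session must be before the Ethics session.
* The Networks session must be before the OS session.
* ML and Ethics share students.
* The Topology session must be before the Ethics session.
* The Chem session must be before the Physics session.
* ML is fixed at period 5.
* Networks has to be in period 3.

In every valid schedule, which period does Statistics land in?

period 4

Networks is fixed at period 3 and must come before Statistics, so Statistics is at least period 4.
ML is fixed at period 5 and must come after Statistics, so Statistics is at most period 4.
So Statistics must be period 4.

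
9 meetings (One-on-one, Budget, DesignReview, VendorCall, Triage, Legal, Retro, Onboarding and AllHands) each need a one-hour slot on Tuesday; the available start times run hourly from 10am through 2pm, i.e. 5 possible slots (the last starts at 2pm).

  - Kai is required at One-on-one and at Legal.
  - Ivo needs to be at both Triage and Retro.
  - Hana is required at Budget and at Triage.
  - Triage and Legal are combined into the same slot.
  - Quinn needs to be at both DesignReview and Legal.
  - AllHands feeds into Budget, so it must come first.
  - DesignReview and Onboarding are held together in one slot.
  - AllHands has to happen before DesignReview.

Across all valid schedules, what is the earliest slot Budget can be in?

11am

Precedence pushes Budget to at least 11am.
Budget at 11am is achievable: One-on-one in 10am, Budget in 11am, Legal in 12pm, Retro in 10am, Onboarding in 11am, VendorCall in 10am, Triage in 12pm, AllHands in 10am, DesignReview in 11am.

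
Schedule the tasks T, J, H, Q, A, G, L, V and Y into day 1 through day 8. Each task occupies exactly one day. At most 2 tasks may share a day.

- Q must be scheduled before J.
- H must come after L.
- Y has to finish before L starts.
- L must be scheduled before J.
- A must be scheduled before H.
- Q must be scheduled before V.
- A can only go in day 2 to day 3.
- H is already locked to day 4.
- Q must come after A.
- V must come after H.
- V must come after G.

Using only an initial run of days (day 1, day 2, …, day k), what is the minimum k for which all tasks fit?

5 days

The precedence chain requires at least 4 distinct days.
With at most 2 per day and 9 tasks, at least 5 days are needed.
Propagating the time windows through the other constraints, V can't land before day 5, so the schedule must run through at least day 5.
5 works (last occupied day: day 5): for example L in day 2, A in day 2, V in day 5, T in day 3, H in day 4, G in day 1, Y in day 1, J in day 4, Q in day 3.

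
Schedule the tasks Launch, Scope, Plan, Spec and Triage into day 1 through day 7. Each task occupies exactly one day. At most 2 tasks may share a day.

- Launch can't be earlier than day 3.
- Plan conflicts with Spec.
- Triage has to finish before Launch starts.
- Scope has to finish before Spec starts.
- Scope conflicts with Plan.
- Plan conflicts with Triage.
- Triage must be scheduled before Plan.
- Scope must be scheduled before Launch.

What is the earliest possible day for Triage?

day 1

Downstream work caps Triage at day 6.
Triage at day 1 is achievable: Scope=day 1, Plan=day 2, Spec=day 3, Triage=day 1, Launch=day 3.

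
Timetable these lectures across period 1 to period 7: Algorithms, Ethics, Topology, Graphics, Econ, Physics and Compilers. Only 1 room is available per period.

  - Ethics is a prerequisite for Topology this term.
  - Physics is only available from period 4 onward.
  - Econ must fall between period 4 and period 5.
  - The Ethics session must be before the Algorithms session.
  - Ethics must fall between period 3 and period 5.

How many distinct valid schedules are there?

24

Splitting on Algorithms: it can be period 4 (4), period 5 (4), period 6 (8), period 7 (8). Listing each branch's schedules as (Ethics, Topology, Graphics, Econ, Physics, Compilers) by period number:
Algorithms=period 4: (3,6,1,5,7,2) (3,6,2,5,7,1) (3,7,1,5,6,2) (3,7,2,5,6,1) — 4.
Algorithms=period 5: (3,6,1,4,7,2) (3,6,2,4,7,1) (3,7,1,4,6,2) (3,7,2,4,6,1) — 4.
Algorithms=period 6: (3,4,1,5,7,2) (3,4,2,5,7,1) (3,5,1,4,7,2) (3,5,2,4,7,1) (3,7,1,4,5,2) (3,7,1,5,4,2) (3,7,2,4,5,1) (3,7,2,5,4,1) — 8.
Algorithms=period 7: (3,4,1,5,6,2) (3,4,2,5,6,1) (3,5,1,4,6,2) (3,5,2,4,6,1) (3,6,1,4,5,2) (3,6,1,5,4,2) (3,6,2,4,5,1) (3,6,2,5,4,1) — 8.
Summing: 4 + 4 + 8 + 8 = 24.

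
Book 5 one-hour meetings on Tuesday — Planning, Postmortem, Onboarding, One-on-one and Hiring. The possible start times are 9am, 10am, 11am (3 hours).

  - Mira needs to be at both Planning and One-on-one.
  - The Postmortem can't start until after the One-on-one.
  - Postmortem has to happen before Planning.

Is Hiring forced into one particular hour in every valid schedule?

Hiring can be 9am (e.g. Onboarding in 9am, One-on-one in 9am, Hiring in 9am, Postmortem in 10am, Planning in 11am) or 10am (e.g. Hiring=10am, Onboarding=9am, Postmortem=10am, One-on-one=9am, Planning=11am).

No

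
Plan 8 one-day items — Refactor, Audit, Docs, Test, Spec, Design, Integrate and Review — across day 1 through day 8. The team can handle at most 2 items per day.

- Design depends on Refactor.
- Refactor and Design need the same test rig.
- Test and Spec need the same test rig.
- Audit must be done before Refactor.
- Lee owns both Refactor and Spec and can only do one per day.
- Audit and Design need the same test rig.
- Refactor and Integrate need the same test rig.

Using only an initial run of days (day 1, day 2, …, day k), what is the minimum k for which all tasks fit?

4

The precedence chain requires at least 3 distinct days.
With at most 2 per day and 8 tasks, at least 4 days are needed.
4 works (last occupied day: day 4): for example Spec in day 3, Audit in day 1, Review in day 4, Design in day 3, Test in day 2, Refactor in day 2, Docs in day 1, Integrate in day 4.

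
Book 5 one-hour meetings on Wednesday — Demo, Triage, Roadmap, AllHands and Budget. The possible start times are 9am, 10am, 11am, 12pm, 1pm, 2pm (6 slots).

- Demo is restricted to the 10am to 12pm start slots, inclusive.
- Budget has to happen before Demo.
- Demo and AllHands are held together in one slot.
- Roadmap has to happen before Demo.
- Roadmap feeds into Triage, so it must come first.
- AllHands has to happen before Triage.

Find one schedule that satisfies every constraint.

Budget -> 9am; AllHands -> 10am; Triage -> 11am; Demo -> 10am; Roadmap -> 9am

Checking: Roadmap(9am) before Demo(10am); Budget(9am) before Demo(10am); Roadmap(9am) before Triage(11am); AllHands(10am) before Triage(11am); Demo = AllHands = 10am; Demo=10am in [10am,12pm].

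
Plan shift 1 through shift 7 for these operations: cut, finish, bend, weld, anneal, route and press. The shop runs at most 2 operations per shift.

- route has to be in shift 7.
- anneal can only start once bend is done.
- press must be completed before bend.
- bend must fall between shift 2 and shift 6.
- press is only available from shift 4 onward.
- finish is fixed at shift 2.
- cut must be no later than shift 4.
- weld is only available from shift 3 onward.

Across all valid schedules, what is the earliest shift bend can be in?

Bend is available from shift 2; precedence pushes bend to at least shift 5; bend's own window allows nothing later than shift 6.
bend at shift 5 is achievable: anneal in shift 6; route in shift 7; press in shift 4; bend in shift 5; finish in shift 2; weld in shift 3; cut in shift 1.

shift 5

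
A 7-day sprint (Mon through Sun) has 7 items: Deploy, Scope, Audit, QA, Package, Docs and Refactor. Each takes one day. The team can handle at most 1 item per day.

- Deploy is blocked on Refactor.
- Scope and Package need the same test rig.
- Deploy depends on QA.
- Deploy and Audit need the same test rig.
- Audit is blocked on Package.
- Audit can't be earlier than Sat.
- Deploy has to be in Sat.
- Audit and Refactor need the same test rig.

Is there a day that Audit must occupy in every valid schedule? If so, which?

Sun

Audit's window is Sat–Sun.
Deploy is fixed at Sat, and Audit can't share a day with Deploy.
So Audit must be Sun.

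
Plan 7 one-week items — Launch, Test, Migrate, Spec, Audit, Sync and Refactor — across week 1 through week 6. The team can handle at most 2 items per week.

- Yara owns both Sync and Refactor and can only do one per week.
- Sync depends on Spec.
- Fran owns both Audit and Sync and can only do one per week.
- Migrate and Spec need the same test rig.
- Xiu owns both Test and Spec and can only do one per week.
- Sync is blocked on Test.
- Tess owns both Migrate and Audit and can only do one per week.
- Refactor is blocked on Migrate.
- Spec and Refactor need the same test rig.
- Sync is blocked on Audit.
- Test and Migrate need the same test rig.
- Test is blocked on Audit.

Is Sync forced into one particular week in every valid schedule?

No

Sync can be week 3 (e.g. Migrate -> week 3; Sync -> week 3; Launch -> week 2; Test -> week 2; Audit -> week 1; Spec -> week 1; Refactor -> week 4) or week 4 (e.g. Test=week 2; Spec=week 1; Refactor=week 5; Sync=week 4; Migrate=week 3; Audit=week 1; Launch=week 2).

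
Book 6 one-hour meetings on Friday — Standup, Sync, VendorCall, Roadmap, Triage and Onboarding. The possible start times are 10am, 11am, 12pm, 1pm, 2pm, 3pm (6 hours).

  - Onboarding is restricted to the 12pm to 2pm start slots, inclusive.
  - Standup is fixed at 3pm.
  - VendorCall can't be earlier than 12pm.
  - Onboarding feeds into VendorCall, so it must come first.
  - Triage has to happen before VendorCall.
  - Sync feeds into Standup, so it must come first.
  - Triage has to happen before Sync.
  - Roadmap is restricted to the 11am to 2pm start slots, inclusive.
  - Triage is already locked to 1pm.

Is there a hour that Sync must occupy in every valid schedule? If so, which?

2pm

Triage is fixed at 1pm and must come before Sync, so Sync is at least 2pm.
Standup is fixed at 3pm and must come after Sync, so Sync is at most 2pm.
So Sync must be 2pm.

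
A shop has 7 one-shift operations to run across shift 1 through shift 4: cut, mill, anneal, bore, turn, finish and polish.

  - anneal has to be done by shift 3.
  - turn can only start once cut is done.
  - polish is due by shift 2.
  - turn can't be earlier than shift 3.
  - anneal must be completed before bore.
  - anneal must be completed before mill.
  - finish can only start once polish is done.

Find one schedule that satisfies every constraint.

anneal in shift 1, mill in shift 2, turn in shift 3, cut in shift 1, finish in shift 2, polish in shift 1, bore in shift 2

Checking: polish(shift 1) before finish(shift 2); anneal(shift 1) before bore(shift 2); cut(shift 1) before turn(shift 3); anneal(shift 1) before mill(shift 2); turn=shift 3 in [shift 3,shift 4]; anneal=shift 1 in [shift 1,shift 3]; polish=shift 1 in [shift 1,shift 2].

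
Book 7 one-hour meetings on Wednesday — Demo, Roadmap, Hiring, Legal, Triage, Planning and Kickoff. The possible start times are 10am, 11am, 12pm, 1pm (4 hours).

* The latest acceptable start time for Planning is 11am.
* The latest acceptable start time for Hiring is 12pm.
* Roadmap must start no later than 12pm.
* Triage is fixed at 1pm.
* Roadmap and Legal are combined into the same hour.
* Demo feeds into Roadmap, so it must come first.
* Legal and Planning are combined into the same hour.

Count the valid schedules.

Splitting on Hiring: it can be 10am (4), 11am (4), 12pm (4). Listing each branch's schedules as (Demo, Roadmap, Legal, Triage, Planning, Kickoff):
Hiring=10am: (10am,11am,11am,1pm,11am,10am) (10am,11am,11am,1pm,11am,11am) (10am,11am,11am,1pm,11am,12pm) (10am,11am,11am,1pm,11am,1pm) — 4.
Hiring=11am: (10am,11am,11am,1pm,11am,10am) (10am,11am,11am,1pm,11am,11am) (10am,11am,11am,1pm,11am,12pm) (10am,11am,11am,1pm,11am,1pm) — 4.
Hiring=12pm: (10am,11am,11am,1pm,11am,10am) (10am,11am,11am,1pm,11am,11am) (10am,11am,11am,1pm,11am,12pm) (10am,11am,11am,1pm,11am,1pm) — 4.
Summing: 4 + 4 + 4 = 12.

12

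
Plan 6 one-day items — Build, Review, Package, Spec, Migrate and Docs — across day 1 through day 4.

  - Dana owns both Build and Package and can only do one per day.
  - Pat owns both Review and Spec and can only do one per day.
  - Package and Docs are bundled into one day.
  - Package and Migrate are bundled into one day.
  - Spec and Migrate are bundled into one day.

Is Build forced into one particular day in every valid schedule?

Build can be day 1 (e.g. Build=day 1, Review=day 1, Package=day 2, Migrate=day 2, Spec=day 2, Docs=day 2) or day 2 (e.g. Migrate -> day 3; Build -> day 2; Package -> day 3; Spec -> day 3; Review -> day 1; Docs -> day 3).

No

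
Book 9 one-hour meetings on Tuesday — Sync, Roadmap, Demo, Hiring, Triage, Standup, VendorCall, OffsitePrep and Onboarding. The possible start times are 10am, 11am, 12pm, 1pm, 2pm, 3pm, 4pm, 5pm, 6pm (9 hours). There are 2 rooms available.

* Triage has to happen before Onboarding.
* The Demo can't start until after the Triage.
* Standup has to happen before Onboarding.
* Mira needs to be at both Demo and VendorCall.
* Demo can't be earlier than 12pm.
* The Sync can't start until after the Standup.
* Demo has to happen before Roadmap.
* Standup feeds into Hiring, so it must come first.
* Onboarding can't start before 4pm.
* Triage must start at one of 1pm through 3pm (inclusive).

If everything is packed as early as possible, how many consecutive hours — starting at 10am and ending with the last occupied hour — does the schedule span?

The precedence chain requires at least 3 distinct hours.
With at most 2 per hour and 9 meetings, at least 5 hours are needed.
Onboarding can't be placed before 4pm — that is hour 7 counting from 10am — so the schedule must run through at least 7 hours.
7 works (last occupied hour: 4pm): for example Onboarding=4pm; Demo=2pm; OffsitePrep=12pm; Sync=11am; VendorCall=10am; Hiring=11am; Roadmap=3pm; Standup=10am; Triage=1pm.

7 hours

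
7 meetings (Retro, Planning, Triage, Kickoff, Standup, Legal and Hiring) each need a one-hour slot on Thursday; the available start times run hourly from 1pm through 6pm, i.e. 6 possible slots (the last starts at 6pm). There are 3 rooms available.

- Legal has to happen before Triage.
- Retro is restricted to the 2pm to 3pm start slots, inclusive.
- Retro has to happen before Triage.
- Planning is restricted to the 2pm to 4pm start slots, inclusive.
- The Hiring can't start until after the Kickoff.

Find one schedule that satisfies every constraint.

Kickoff in 1pm; Planning in 2pm; Standup in 1pm; Legal in 1pm; Retro in 2pm; Triage in 3pm; Hiring in 2pm

Checking: Legal(1pm) before Triage(3pm); Kickoff(1pm) before Hiring(2pm); Retro(2pm) before Triage(3pm); Retro=2pm in [2pm,3pm]; Planning=2pm in [2pm,4pm]; max 3 per slot (cap 3).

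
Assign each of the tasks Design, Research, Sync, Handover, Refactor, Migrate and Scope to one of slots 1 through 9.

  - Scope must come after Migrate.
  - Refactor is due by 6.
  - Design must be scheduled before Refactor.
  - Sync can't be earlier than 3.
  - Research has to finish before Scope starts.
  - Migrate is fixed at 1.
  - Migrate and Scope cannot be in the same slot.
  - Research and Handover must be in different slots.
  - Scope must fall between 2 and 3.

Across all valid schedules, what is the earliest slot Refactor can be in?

Precedence pushes Refactor to at least 2; Refactor's own window allows nothing later than 6.
Refactor at 2 is achievable: Sync in 3; Handover in 2; Design in 1; Refactor in 2; Scope in 2; Research in 1; Migrate in 1.

2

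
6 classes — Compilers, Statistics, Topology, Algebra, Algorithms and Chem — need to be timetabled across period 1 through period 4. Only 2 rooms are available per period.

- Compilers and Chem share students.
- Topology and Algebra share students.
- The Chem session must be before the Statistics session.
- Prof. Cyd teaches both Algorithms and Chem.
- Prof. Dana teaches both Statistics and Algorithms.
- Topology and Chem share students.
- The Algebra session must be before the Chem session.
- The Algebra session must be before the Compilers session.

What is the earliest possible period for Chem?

Precedence pushes Chem to at least period 2; downstream work caps Chem at period 3.
Chem at period 2 is achievable: Algebra -> period 1; Chem -> period 2; Compilers -> period 3; Statistics -> period 3; Algorithms -> period 1; Topology -> period 4.

period 2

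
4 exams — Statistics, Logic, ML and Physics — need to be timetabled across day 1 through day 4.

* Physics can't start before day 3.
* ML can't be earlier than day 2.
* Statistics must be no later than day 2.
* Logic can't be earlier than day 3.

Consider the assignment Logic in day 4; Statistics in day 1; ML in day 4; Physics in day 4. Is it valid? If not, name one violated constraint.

Logic can't be earlier than day 3 — holds.
Statistics must be no later than day 2 — holds.
Physics can't start before day 3 — holds.
ML can't be earlier than day 2 — holds.

Yes, all constraints hold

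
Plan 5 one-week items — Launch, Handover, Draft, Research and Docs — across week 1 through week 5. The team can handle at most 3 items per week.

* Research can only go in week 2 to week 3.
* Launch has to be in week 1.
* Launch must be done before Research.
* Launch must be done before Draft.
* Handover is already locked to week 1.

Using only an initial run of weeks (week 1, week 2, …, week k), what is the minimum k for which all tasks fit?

The precedence chain requires at least 2 distinct weeks.
With at most 3 per week and 5 tasks, at least 2 weeks are needed.
2 works (last occupied week: week 2): for example Draft=week 2; Handover=week 1; Launch=week 1; Research=week 2; Docs=week 1.

2 weeks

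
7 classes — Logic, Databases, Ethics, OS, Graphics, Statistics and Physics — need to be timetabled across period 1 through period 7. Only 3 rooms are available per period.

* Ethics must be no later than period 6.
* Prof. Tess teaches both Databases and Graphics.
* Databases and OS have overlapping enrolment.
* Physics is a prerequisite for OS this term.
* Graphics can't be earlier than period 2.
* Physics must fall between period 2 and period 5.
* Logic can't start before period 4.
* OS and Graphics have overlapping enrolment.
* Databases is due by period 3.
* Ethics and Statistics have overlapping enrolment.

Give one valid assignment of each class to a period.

Graphics in period 2, Statistics in period 2, Ethics in period 1, Logic in period 4, Physics in period 2, OS in period 3, Databases in period 1

Checking: Physics(period 2) before OS(period 3); OS(period 3) != Graphics(period 2); Databases(period 1) != Graphics(period 2); Ethics(period 1) != Statistics(period 2); Databases(period 1) != OS(period 3); Graphics=period 2 in [period 2,period 7]; Ethics=period 1 in [period 1,period 6]; Physics=period 2 in [period 2,period 5]; Logic=period 4 in [period 4,period 7]; Databases=period 1 in [period 1,period 3]; max 3 per period (cap 3).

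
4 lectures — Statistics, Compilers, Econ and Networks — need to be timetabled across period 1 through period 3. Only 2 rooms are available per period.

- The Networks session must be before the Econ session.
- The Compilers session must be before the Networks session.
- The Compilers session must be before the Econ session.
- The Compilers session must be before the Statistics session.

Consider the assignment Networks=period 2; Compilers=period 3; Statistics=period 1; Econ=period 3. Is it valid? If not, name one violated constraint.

Only 2 rooms are available per period — holds.
The Compilers session must be before the Statistics session — violated.
The Compilers session must be before the Econ session — violated.
The Networks session must be before the Econ session — holds.
The Compilers session must be before the Networks session — violated.

Invalid. The Compilers session must be before the Statistics session.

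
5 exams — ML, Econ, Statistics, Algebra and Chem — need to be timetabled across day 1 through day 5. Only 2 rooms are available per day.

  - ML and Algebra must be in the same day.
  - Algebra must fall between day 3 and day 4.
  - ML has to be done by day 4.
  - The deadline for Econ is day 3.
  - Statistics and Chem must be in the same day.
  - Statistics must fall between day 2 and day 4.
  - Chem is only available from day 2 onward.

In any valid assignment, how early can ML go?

day 3

ML must be in the same day as Algebra, which can't be before day 3, so ML is at least day 3; ML's own window allows nothing later than day 4.
ML at day 3 is achievable: Algebra -> day 3, ML -> day 3, Econ -> day 1, Chem -> day 2, Statistics -> day 2.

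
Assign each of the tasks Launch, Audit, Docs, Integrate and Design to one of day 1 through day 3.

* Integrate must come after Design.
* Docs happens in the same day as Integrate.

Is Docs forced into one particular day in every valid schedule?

Docs can be day 2 (e.g. Design in day 1; Launch in day 1; Integrate in day 2; Audit in day 1; Docs in day 2) or day 3 (e.g. Integrate -> day 3; Design -> day 1; Docs -> day 3; Launch -> day 1; Audit -> day 1).

No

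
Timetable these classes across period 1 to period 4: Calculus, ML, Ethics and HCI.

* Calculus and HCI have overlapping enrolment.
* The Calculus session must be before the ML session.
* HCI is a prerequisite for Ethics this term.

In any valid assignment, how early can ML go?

period 2

Precedence pushes ML to at least period 2.
ML at period 2 is achievable: HCI in period 2, ML in period 2, Calculus in period 1, Ethics in period 3.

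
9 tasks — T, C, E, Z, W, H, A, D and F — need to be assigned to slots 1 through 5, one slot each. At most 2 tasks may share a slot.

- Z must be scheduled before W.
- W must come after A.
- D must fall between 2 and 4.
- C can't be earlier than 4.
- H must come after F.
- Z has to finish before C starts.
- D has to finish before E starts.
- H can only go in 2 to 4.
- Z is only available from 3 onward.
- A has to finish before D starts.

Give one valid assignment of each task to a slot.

C in 4; W in 4; F in 1; T in 5; D in 2; H in 2; E in 3; Z in 3; A in 1

Checking: F(1) before H(2); A(1) before W(4); A(1) before D(2); D(2) before E(3); Z(3) before C(4); Z(3) before W(4); C=4 in [4,5]; H=2 in [2,4]; Z=3 in [3,5]; D=2 in [2,4]; max 2 per slot (cap 2).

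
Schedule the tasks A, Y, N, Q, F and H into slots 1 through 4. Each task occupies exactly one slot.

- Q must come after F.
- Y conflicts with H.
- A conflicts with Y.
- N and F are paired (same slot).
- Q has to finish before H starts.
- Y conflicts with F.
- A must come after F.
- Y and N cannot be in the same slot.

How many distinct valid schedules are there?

Splitting on A: it can be 2 (3), 3 (5), 4 (7). Listing each branch's schedules as (Y, N, Q, F, H):
A=2: (3,1,2,1,4) (3,1,3,1,4) (4,1,2,1,3) — 3.
A=3: (1,2,3,2,4) (2,1,2,1,3) (2,1,2,1,4) (2,1,3,1,4) (4,1,2,1,3) — 5.
A=4: (1,2,3,2,4) (2,1,2,1,3) (2,1,2,1,4) (2,1,3,1,4) (3,1,2,1,4) (3,1,3,1,4) (3,2,3,2,4) — 7.
Summing: 3 + 5 + 7 = 15.

15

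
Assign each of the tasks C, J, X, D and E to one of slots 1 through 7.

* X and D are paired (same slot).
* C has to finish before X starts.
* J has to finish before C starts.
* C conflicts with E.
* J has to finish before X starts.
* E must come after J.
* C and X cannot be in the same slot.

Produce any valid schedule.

J -> 1, D -> 3, E -> 3, X -> 3, C -> 2

Checking: J(1) before X(3); J(1) before E(3); J(1) before C(2); C(2) before X(3); C(2) != E(3); C(2) != X(3); X = D = 3.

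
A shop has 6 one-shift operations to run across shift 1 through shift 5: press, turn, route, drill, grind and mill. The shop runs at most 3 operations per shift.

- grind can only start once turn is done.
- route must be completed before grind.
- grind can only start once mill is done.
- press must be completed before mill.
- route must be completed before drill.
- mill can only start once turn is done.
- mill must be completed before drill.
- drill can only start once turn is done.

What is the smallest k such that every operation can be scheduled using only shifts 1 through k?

3 shifts

The precedence chain requires at least 3 distinct shifts.
With at most 3 per shift and 6 operations, at least 2 shifts are needed.
3 works (last occupied shift: shift 3): for example turn in shift 1; route in shift 1; mill in shift 2; drill in shift 3; grind in shift 3; press in shift 1.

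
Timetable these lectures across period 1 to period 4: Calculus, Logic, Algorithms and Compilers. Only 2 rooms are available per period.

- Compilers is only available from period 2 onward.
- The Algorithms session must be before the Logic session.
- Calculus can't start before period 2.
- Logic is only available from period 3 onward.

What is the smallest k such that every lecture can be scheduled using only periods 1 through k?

The precedence chain requires at least 2 distinct periods.
With at most 2 per period and 4 lectures, at least 2 periods are needed.
Logic can't be placed before period 3, so the schedule must run through at least period 3.
3 works (last occupied period: period 3): for example Calculus in period 2; Compilers in period 2; Algorithms in period 1; Logic in period 3.

3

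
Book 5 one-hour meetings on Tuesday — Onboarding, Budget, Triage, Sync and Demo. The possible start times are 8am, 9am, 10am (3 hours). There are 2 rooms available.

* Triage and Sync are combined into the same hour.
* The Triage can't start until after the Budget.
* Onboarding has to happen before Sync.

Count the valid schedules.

Splitting on Onboarding: it can be 8am (4), 9am (3). Listing each branch's schedules as (Budget, Triage, Sync, Demo):
Onboarding=8am: (8am,9am,9am,10am) (8am,10am,10am,9am) (9am,10am,10am,8am) (9am,10am,10am,9am) — 4.
Onboarding=9am: (8am,10am,10am,8am) (8am,10am,10am,9am) (9am,10am,10am,8am) — 3.
Summing: 4 + 3 = 7.

7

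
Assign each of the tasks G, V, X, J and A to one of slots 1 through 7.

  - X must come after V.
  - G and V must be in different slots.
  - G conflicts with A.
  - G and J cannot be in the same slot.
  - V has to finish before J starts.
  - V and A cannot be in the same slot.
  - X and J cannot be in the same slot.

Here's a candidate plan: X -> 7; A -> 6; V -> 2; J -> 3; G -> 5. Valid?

X and J cannot be in the same slot — holds.
V has to finish before J starts — holds.
G and V must be in different slots — holds.
G and J cannot be in the same slot — holds.
V and A cannot be in the same slot — holds.
X must come after V — holds.
G conflicts with A — holds.

Valid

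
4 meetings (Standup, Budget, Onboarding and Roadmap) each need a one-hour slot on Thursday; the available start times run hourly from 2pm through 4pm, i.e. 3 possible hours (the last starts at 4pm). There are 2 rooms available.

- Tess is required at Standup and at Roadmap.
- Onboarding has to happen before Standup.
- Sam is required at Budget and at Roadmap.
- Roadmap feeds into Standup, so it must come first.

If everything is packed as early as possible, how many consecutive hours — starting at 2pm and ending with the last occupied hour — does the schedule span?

The precedence chain requires at least 2 distinct hours.
With at most 2 per hour and 4 meetings, at least 2 hours are needed.
2 works (last occupied hour: 3pm): for example Onboarding -> 2pm; Budget -> 3pm; Roadmap -> 2pm; Standup -> 3pm.

2 hours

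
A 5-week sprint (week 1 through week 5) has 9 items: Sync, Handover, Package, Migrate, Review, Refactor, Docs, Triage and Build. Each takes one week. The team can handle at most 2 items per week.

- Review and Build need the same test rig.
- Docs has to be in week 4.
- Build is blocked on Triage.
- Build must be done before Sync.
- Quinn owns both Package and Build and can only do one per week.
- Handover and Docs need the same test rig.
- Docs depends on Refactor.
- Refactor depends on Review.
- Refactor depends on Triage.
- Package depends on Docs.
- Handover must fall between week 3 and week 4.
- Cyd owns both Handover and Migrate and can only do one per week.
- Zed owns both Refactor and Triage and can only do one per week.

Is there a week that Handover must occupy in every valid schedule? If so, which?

week 3

Handover's window is week 3–week 4.
Docs is fixed at week 4, and Handover can't share a week with Docs.
So Handover must be week 3.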